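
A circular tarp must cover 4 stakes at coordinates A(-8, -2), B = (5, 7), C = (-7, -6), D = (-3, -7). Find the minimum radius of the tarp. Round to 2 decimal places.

8.85

By Welzl's lemma the MEC is supported by two points (diametrically opposite) or three points (on a circumcircle).
The farthest pair is B–C with squared distance 313. The circle on this segment as diameter has centre (-1, 0.5) and r² = 313/4 = 78.25.
Check A: distance² to centre = 55.25 ≤ 78.25, so it lies inside.
All remaining points lie in this disk, and no smaller disk contains both endpoints, so this is the minimum enclosing circle.
r = √(78.25) ≈ 8.85.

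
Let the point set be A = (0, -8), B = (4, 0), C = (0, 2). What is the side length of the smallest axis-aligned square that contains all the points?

The bounding box has width 4 and height 10.
An axis-aligned square enclosing the set must have side ≥ max(width, height).
So the minimum side is max(4, 10) = 10.

10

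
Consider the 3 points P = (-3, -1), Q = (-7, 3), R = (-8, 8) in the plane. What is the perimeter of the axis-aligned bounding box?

Width = max x − min x = -3 − (-8) = 5.
Height = max y − min y = 8 − (-1) = 9.
Perimeter = 2(5 + 9) = 28.

28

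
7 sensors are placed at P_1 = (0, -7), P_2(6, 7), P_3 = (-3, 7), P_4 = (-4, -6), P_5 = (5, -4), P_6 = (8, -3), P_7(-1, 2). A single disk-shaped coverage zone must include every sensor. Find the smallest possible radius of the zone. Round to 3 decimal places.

By Welzl's lemma the MEC is supported by two points (diametrically opposite) or three points (on a circumcircle).
The farthest pair is P_2–P_4 with squared distance 269. The circle on this segment as diameter has centre (1, 0.5) and r² = 269/4 = 67.25.
Check P_1: distance² to centre = 57.25 ≤ 67.25, so it lies inside.
All remaining points lie in this disk, and no smaller disk contains both endpoints, so this is the minimum enclosing circle.
r = √(67.25) ≈ 8.201.

8.201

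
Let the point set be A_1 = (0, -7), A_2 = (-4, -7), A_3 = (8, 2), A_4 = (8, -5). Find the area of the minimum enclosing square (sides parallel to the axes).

The bounding box has width 12 and height 9.
An axis-aligned square enclosing the set must have side ≥ max(width, height).
So the minimum side is max(12, 9) = 12.
Area = 12² = 144.

144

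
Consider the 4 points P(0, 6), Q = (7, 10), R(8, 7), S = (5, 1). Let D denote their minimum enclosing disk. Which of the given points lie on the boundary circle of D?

P, Q, S

A smallest enclosing disk is always determined by at most three of the input points on its boundary.
The minimum enclosing circle is determined by three boundary points: P, Q, S.
Their circumcentre is (105/22, 127/22) with r² = 5525/242.
The farthest remaining point R is at distance² 2885/242 ≤ 5525/242.
The points at distance exactly r from the centre are P, Q, S — 3 points.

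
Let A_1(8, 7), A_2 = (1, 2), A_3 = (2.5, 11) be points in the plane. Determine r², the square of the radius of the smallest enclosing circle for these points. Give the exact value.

23.125

Side lengths²: A_1A_2² = 74, A_1A_3² = 46.25, A_2A_3² = 83.25.
Since A_2A_3² = 83.25 < 74 + 46.25 = 120.25, the triangle is acute, so the smallest enclosing circle is the circumcircle.
Circumcentre = (3.25, 6.25), r² = 23.125.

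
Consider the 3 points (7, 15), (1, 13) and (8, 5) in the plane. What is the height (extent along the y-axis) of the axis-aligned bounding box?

max y = 15, min y = 5, so height = 10.

10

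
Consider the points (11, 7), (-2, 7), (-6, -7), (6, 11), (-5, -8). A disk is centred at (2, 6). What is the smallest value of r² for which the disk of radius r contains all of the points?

The required radius is the distance from (2, 6) to the farthest point.
Squared distances: 82, 17, 233, 41, 245.
Maximum is 245, attained at (-5, -8).

245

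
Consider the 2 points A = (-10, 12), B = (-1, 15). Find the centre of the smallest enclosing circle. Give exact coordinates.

(-5.5, 13.5)

The smallest circle enclosing two points has them as diameter endpoints.
Centre = midpoint = (-5.5, 13.5); r² = |AB|²/4 = 90/4 = 22.5.
Centre = (-5.5, 13.5).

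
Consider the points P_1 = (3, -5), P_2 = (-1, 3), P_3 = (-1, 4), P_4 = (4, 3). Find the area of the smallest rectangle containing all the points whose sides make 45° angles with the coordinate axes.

In coordinates u = x + y, v = x − y the rectangle is axis-aligned; the map (x,y)→(u,v) scales areas by 2.
u-values: -2, 2, 3, 7; range = 7 − (-2) = 9.
v-values: 8, -4, -5, 1; range = 8 − (-5) = 13.
Area = (9 × 13) / 2 = 58.5.

58.5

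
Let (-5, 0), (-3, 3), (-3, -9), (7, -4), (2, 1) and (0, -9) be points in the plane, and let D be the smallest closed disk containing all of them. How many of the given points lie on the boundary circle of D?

By Welzl's lemma the MEC is supported by two points (diametrically opposite) or three points (on a circumcircle).
The minimum enclosing circle is determined by three boundary points: (-3, 3), (-3, -9), (7, -4).
Their circumcentre is (0.25, -3) with r² = 46.5625.
The farthest remaining point (-5, 0) is at distance² 36.5625 ≤ 46.5625.
The points at distance exactly r from the centre are (-3, 3), (-3, -9), (7, -4) — 3 points.

3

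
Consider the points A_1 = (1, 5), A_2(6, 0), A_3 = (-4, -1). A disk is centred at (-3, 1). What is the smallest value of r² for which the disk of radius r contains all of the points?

82

The required radius is the distance from (-3, 1) to the farthest point.
Squared distances: 32, 82, 5.
Maximum is 82, attained at A_2.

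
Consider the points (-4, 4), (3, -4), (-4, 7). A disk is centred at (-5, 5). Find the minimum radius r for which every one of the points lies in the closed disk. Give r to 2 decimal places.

The required radius is the distance from (-5, 5) to the farthest point.
Squared distances: 2, 145, 5.
Maximum is 145, attained at (3, -4).
r = √145 ≈ 12.04.

12.04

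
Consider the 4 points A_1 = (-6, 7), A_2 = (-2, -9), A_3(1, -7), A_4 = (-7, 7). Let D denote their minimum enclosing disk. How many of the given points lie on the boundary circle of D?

2

A smallest enclosing disk is always determined by at most three of the input points on its boundary.
The farthest pair is A_2–A_4 with squared distance 281. The circle on this segment as diameter has centre (-4.5, -1) and r² = 281/4 = 70.25.
Check A_1: distance² to centre = 66.25 ≤ 70.25, so it lies inside.
All remaining points lie in this disk, and no smaller disk contains both endpoints, so this is the minimum enclosing circle.
The points at distance exactly r from the centre are A_2, A_4 — 2 points.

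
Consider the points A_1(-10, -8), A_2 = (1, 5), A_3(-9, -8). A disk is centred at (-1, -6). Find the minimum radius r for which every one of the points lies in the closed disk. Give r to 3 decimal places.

11.180

The required radius is the distance from (-1, -6) to the farthest point.
Squared distances: 85, 125, 68.
Maximum is 125, attained at A_2.
r = √125 ≈ 11.180.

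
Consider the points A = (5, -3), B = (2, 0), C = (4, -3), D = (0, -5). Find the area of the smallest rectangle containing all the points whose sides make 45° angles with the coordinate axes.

In coordinates u = x + y, v = x − y the rectangle is axis-aligned; the map (x,y)→(u,v) scales areas by 2.
u-values: 2, 2, 1, -5; range = 2 − (-5) = 7.
v-values: 8, 2, 7, 5; range = 8 − 2 = 6.
Area = (7 × 6) / 2 = 21.

21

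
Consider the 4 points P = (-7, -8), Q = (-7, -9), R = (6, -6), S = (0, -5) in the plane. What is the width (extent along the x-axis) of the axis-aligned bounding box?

max x = 6, min x = -7, so width = 13.

13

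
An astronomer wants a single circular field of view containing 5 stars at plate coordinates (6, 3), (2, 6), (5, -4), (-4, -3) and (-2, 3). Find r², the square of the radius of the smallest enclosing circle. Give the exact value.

The minimum enclosing circle of a finite set is fixed by two of the points (as a diameter) or three (as a circumcircle).
The minimum enclosing circle is determined by three boundary points: (2, 6), (5, -4), (-4, -3).
Their circumcentre is (53/58, 13/58) with r² = 58097/1682.
The farthest remaining point (6, 3) is at distance² 56473/1682 ≤ 58097/1682.

58097/1682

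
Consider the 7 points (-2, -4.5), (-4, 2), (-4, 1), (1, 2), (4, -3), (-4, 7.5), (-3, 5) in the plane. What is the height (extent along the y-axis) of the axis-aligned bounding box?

max y = 7.5, min y = -4.5, so height = 12.

12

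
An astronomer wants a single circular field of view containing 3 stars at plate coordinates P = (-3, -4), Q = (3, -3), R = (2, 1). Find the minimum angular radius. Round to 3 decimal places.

3.547

Side lengths²: PQ² = 37, PR² = 50, QR² = 17.
Since PR² = 50 < 37 + 17 = 54, the triangle is acute, so the smallest enclosing circle is the circumcircle.
Circumcentre = (-0.3, -1.7), r² = 12.58.
r = √(12.58) ≈ 3.547.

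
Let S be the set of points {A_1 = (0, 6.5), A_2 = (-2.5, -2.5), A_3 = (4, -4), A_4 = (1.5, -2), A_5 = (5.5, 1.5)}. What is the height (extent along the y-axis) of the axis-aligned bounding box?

10.5

max y = 6.5, min y = -4, so height = 10.5.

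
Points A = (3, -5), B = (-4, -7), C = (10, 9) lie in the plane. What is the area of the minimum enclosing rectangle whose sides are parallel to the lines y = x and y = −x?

105

In coordinates u = x + y, v = x − y the rectangle is axis-aligned; the map (x,y)→(u,v) scales areas by 2.
u-values: -2, -11, 19; range = 19 − (-11) = 30.
v-values: 8, 3, 1; range = 8 − 1 = 7.
Area = (30 × 7) / 2 = 105.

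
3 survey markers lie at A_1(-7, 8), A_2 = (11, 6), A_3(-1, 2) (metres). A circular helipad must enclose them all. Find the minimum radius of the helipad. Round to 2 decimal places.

Side lengths²: A_1A_2² = 328, A_1A_3² = 72, A_2A_3² = 160.
Since A_1A_2² = 328 ≥ 160 + 72 = 232, the angle opposite A_1A_2 is not acute, so the smallest enclosing circle has A_1A_2 as diameter.
Centre = midpoint of A_1A_2 = (2, 7), r² = 328/4 = 82.
r = √82 ≈ 9.06.

9.06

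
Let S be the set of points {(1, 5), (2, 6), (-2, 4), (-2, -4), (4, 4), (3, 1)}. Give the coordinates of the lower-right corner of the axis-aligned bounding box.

(4, -4)

x-range [-2, 4], y-range [-4, 6].
The lower-right corner is (4, -4).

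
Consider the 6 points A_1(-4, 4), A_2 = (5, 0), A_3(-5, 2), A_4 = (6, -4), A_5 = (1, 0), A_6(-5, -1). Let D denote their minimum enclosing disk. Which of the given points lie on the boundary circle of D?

A_1, A_4

By Welzl's lemma the MEC is supported by two points (diametrically opposite) or three points (on a circumcircle).
The farthest pair is A_1–A_4 with squared distance 164. The circle on this segment as diameter has centre (1, 0) and r² = 164/4 = 41.
Check A_2: distance² to centre = 16 ≤ 41, so it lies inside.
All remaining points lie in this disk, and no smaller disk contains both endpoints, so this is the minimum enclosing circle.
The points at distance exactly r from the centre are A_1, A_4 — 2 points.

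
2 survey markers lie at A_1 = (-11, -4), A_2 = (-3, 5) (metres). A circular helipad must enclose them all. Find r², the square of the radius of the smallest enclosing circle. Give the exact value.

36.25

The smallest circle enclosing two points has them as diameter endpoints.
Centre = midpoint = (-7, 0.5); r² = |A_1A_2|²/4 = 145/4 = 36.25.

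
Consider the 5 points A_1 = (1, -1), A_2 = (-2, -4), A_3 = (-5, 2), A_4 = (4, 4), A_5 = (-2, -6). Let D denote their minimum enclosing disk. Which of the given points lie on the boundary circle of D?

By Welzl's lemma the MEC is supported by two points (diametrically opposite) or three points (on a circumcircle).
The minimum enclosing circle is determined by three boundary points: A_3, A_4, A_5.
Their circumcentre is (23/78, -15/26) with r² = 105485/3042.
The farthest remaining point A_2 is at distance² 51665/3042 ≤ 105485/3042.
The points at distance exactly r from the centre are A_3, A_4, A_5 — 3 points.

A_3, A_4, A_5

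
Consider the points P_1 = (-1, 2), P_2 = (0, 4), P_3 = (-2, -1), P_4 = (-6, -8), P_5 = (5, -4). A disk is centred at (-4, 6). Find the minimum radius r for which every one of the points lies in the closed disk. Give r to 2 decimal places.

The required radius is the distance from (-4, 6) to the farthest point.
Squared distances: 25, 20, 53, 200, 181.
Maximum is 200, attained at P_4.
r = √200 ≈ 14.14.

14.14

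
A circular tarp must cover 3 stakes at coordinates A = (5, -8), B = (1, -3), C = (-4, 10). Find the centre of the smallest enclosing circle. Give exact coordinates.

(0.5, 1)

Side lengths²: AB² = 41, AC² = 405, BC² = 194.
Since AC² = 405 ≥ 194 + 41 = 235, the angle opposite AC is not acute, so the smallest enclosing circle has AC as diameter.
Centre = midpoint of AC = (0.5, 1), r² = 405/4 = 101.25.
Centre = (0.5, 1).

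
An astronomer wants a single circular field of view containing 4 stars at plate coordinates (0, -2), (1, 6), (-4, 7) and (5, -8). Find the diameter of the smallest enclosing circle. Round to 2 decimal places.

17.49

The minimum enclosing circle of a finite set is fixed by two of the points (as a diameter) or three (as a circumcircle).
The farthest pair is (-4, 7)–(5, -8) with squared distance 306. The circle on this segment as diameter has centre (0.5, -0.5) and r² = 306/4 = 76.5.
Check (0, -2): distance² to centre = 2.5 ≤ 76.5, so it lies inside.
All remaining points lie in this disk, and no smaller disk contains both endpoints, so this is the minimum enclosing circle.
Diameter = 2r = 2√(76.5) ≈ 17.49.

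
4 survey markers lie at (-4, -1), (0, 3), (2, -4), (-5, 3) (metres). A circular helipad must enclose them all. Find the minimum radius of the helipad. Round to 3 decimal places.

A smallest enclosing disk is always determined by at most three of the input points on its boundary.
The farthest pair is (2, -4)–(-5, 3) with squared distance 98. The circle on this segment as diameter has centre (-1.5, -0.5) and r² = 98/4 = 24.5.
Check (-4, -1): distance² to centre = 6.5 ≤ 24.5, so it lies inside.
All remaining points lie in this disk, and no smaller disk contains both endpoints, so this is the minimum enclosing circle.
r = √(24.5) ≈ 4.950.

4.950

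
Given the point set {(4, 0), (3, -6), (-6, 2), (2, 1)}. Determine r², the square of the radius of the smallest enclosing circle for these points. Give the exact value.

The farthest pair is (3, -6)–(-6, 2) with squared distance 145. The circle on this segment as diameter has centre (-1.5, -2) and r² = 145/4 = 36.25.
Check (4, 0): distance² to centre = 34.25 ≤ 36.25, so it lies inside.
All remaining points lie in this disk, and no smaller disk contains both endpoints, so this is the minimum enclosing circle.

36.25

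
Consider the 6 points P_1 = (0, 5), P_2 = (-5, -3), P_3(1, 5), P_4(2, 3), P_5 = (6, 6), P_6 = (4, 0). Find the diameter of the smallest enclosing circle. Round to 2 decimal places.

The farthest pair is P_2–P_5 with squared distance 202. The circle on this segment as diameter has centre (0.5, 1.5) and r² = 202/4 = 50.5.
Check P_1: distance² to centre = 12.5 ≤ 50.5, so it lies inside.
All remaining points lie in this disk, and no smaller disk contains both endpoints, so this is the minimum enclosing circle.
Diameter = 2r = 2√(50.5) ≈ 14.21.

14.21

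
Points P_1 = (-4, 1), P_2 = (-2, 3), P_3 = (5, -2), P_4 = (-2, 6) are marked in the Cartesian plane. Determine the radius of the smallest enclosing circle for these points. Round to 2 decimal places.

The minimum enclosing circle of a finite set is fixed by two of the points (as a diameter) or three (as a circumcircle).
The minimum enclosing circle is determined by three boundary points: P_1, P_3, P_4.
Their circumcentre is (43/34, 61/34) with r² = 16385/578.
The farthest remaining point P_2 is at distance² 7001/578 ≤ 16385/578.
r = √(16385/578) ≈ 5.32.

5.32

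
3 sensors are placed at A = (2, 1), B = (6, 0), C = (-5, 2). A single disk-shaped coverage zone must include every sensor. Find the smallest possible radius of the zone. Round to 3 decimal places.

Side lengths²: AB² = 17, AC² = 50, BC² = 125.
Since BC² = 125 ≥ 50 + 17 = 67, the angle opposite BC is not acute, so the smallest enclosing circle has BC as diameter.
Centre = midpoint of BC = (0.5, 1), r² = 125/4 = 31.25.
r = √(31.25) ≈ 5.590.

5.590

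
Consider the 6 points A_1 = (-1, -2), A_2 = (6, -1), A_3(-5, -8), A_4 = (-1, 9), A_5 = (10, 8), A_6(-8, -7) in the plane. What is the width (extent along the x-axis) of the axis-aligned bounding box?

18

max x = 10, min x = -8, so width = 18.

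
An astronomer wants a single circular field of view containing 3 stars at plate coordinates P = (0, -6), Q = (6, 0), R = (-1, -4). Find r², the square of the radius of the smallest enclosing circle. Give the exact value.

18

Side lengths²: PQ² = 72, PR² = 5, QR² = 65.
Since PQ² = 72 ≥ 65 + 5 = 70, the angle opposite PQ is not acute, so the smallest enclosing circle has PQ as diameter.
Centre = midpoint of PQ = (3, -3), r² = 72/4 = 18.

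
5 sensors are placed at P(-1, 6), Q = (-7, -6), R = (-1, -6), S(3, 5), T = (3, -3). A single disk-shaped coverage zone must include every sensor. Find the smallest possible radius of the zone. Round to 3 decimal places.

By Welzl's lemma the MEC is supported by two points (diametrically opposite) or three points (on a circumcircle).
The farthest pair is Q–S with squared distance 221. The circle on this segment as diameter has centre (-2, -0.5) and r² = 221/4 = 55.25.
Check P: distance² to centre = 43.25 ≤ 55.25, so it lies inside.
All remaining points lie in this disk, and no smaller disk contains both endpoints, so this is the minimum enclosing circle.
r = √(55.25) ≈ 7.433.

7.433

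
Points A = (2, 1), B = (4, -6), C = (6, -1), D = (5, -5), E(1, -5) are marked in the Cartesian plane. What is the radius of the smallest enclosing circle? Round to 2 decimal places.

A smallest enclosing disk is always determined by at most three of the input points on its boundary.
The farthest pair is A–B with squared distance 53. The circle on this segment as diameter has centre (3, -2.5) and r² = 53/4 = 13.25.
Check C: distance² to centre = 11.25 ≤ 13.25, so it lies inside.
All remaining points lie in this disk, and no smaller disk contains both endpoints, so this is the minimum enclosing circle.
r = √(13.25) ≈ 3.64.

3.64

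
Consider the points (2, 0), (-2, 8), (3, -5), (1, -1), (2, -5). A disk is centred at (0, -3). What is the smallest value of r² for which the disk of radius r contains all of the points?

125

The required radius is the distance from (0, -3) to the farthest point.
Squared distances: 13, 125, 13, 5, 8.
Maximum is 125, attained at (-2, 8).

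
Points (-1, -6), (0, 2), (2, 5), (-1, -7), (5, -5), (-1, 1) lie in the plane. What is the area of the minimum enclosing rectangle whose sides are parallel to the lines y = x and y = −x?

97.5

In coordinates u = x + y, v = x − y the rectangle is axis-aligned; the map (x,y)→(u,v) scales areas by 2.
u-values: -7, 2, 7, -8, 0, 0; range = 7 − (-8) = 15.
v-values: 5, -2, -3, 6, 10, -2; range = 10 − (-3) = 13.
Area = (15 × 13) / 2 = 97.5.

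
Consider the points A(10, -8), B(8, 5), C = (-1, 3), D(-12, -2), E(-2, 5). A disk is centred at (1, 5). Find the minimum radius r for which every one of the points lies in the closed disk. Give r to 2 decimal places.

The required radius is the distance from (1, 5) to the farthest point.
Squared distances: 250, 49, 8, 218, 9.
Maximum is 250, attained at A.
r = √250 ≈ 15.81.

15.81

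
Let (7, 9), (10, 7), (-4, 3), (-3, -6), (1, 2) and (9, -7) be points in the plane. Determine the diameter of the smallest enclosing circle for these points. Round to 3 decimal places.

A smallest enclosing disk is always determined by at most three of the input points on its boundary.
The minimum enclosing circle is determined by three boundary points: (7, 9), (-3, -6), (9, -7).
Their circumcentre is (68/19, 17/38) with r² = 122525/1444.
The farthest remaining point (10, 7) is at distance² 121537/1444 ≤ 122525/1444.
Diameter = 2r = 2√(122525/1444) ≈ 18.423.

18.423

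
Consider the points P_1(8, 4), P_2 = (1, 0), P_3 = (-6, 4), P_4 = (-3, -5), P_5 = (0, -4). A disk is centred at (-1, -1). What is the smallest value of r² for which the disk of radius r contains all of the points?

The required radius is the distance from (-1, -1) to the farthest point.
Squared distances: 106, 5, 50, 20, 10.
Maximum is 106, attained at P_1.

106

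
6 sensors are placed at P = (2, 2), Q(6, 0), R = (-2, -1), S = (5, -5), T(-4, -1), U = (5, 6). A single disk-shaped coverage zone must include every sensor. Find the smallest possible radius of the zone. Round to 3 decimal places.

6.239

By Welzl's lemma the MEC is supported by two points (diametrically opposite) or three points (on a circumcircle).
The minimum enclosing circle is determined by three boundary points: S, T, U.
Their circumcentre is (37/18, 0.5) with r² = 6305/162.
The farthest remaining point R is at distance² 3029/162 ≤ 6305/162.
r = √(6305/162) ≈ 6.239.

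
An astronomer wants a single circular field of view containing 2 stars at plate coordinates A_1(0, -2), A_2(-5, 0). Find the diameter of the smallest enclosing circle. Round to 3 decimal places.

The smallest circle enclosing two points has them as diameter endpoints.
Centre = midpoint = (-2.5, -1); r² = |A_1A_2|²/4 = 29/4 = 7.25.
Diameter = 2r = 2√(7.25) ≈ 5.385.

5.385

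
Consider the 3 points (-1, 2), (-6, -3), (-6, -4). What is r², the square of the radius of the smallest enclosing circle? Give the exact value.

15.25

Call the three points A, B, C in the order given.
Side lengths²: AB² = 50, AC² = 61, BC² = 1.
Since AC² = 61 ≥ 50 + 1 = 51, the angle opposite AC is not acute, so the smallest enclosing circle has AC as diameter.
Centre = midpoint of AC = (-3.5, -1), r² = 61/4 = 15.25.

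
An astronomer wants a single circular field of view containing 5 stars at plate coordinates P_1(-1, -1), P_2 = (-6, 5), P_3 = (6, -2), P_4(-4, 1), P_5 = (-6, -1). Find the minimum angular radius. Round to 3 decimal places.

6.946

The minimum enclosing circle of a finite set is fixed by two of the points (as a diameter) or three (as a circumcircle).
The farthest pair is P_2–P_3 with squared distance 193. The circle on this segment as diameter has centre (0, 1.5) and r² = 193/4 = 48.25.
Check P_1: distance² to centre = 7.25 ≤ 48.25, so it lies inside.
All remaining points lie in this disk, and no smaller disk contains both endpoints, so this is the minimum enclosing circle.
r = √(48.25) ≈ 6.946.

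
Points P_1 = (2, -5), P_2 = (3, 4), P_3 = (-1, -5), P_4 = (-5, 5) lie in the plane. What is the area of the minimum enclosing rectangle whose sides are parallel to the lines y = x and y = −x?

In coordinates u = x + y, v = x − y the rectangle is axis-aligned; the map (x,y)→(u,v) scales areas by 2.
u-values: -3, 7, -6, 0; range = 7 − (-6) = 13.
v-values: 7, -1, 4, -10; range = 7 − (-10) = 17.
Area = (13 × 17) / 2 = 110.5.

110.5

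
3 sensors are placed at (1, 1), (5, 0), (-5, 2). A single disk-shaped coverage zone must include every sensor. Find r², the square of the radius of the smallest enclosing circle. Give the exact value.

26

Call the three points A, B, C in the order given.
Side lengths²: AB² = 17, AC² = 37, BC² = 104.
Since BC² = 104 ≥ 37 + 17 = 54, the angle opposite BC is not acute, so the smallest enclosing circle has BC as diameter.
Centre = midpoint of BC = (0, 1), r² = 104/4 = 26.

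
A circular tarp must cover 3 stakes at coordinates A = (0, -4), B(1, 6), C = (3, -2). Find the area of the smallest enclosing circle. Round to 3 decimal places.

79.325

Side lengths²: AB² = 101, AC² = 13, BC² = 68.
Since AB² = 101 ≥ 68 + 13 = 81, the angle opposite AB is not acute, so the smallest enclosing circle has AB as diameter.
Centre = midpoint of AB = (0.5, 1), r² = 101/4 = 25.25.
Area = π·r² = π·25.25 ≈ 79.325.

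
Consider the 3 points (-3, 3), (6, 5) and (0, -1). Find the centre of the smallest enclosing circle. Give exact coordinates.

Call the three points A, B, C in the order given.
Side lengths²: AB² = 85, AC² = 25, BC² = 72.
Since AB² = 85 < 72 + 25 = 97, the triangle is acute, so the smallest enclosing circle is the circumcircle.
Circumcentre = (23/14, 47/14), r² = 2125/98.
Centre = (23/14, 47/14).

(23/14, 47/14)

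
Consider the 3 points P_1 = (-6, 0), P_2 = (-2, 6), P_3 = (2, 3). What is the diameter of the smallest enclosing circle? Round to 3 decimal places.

8.557

Side lengths²: P_1P_2² = 52, P_1P_3² = 73, P_2P_3² = 25.
Since P_1P_3² = 73 < 52 + 25 = 77, the triangle is acute, so the smallest enclosing circle is the circumcircle.
Circumcentre = (-25/12, 31/18), r² = 23725/1296.
Diameter = 2r = 2√(23725/1296) ≈ 8.557.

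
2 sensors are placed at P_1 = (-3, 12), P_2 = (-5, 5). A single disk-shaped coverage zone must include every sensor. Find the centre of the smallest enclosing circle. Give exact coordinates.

(-4, 8.5)

The smallest circle enclosing two points has them as diameter endpoints.
Centre = midpoint = (-4, 8.5); r² = |P_1P_2|²/4 = 53/4 = 13.25.
Centre = (-4, 8.5).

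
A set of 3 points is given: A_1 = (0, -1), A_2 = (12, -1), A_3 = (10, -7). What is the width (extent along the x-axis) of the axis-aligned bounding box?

12

max x = 12, min x = 0, so width = 12.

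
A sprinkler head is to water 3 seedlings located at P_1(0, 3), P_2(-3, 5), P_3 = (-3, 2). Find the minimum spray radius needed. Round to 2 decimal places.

1.90

Side lengths²: P_1P_2² = 13, P_1P_3² = 10, P_2P_3² = 9.
Since P_1P_2² = 13 < 10 + 9 = 19, the triangle is acute, so the smallest enclosing circle is the circumcircle.
Circumcentre = (-11/6, 3.5), r² = 65/18.
r = √(65/18) ≈ 1.90.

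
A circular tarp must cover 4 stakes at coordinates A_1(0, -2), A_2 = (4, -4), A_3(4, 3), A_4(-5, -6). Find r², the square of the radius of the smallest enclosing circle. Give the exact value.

By Welzl's lemma the MEC is supported by two points (diametrically opposite) or three points (on a circumcircle).
The farthest pair is A_3–A_4 with squared distance 162. The circle on this segment as diameter has centre (-0.5, -1.5) and r² = 162/4 = 40.5.
Check A_1: distance² to centre = 0.5 ≤ 40.5, so it lies inside.
All remaining points lie in this disk, and no smaller disk contains both endpoints, so this is the minimum enclosing circle.

40.5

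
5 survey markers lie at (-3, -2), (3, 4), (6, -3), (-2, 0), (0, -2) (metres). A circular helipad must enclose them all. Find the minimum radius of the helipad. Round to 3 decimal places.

4.876

The minimum enclosing circle is determined by three boundary points: (-3, -2), (3, 4), (6, -3).
Their circumcentre is (1.7, -0.7) with r² = 23.78.
The farthest remaining point (-2, 0) is at distance² 14.18 ≤ 23.78.
r = √(23.78) ≈ 4.876.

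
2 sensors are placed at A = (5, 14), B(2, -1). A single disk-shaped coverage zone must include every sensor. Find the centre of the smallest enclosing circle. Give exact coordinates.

(3.5, 6.5)

The smallest circle enclosing two points has them as diameter endpoints.
Centre = midpoint = (3.5, 6.5); r² = |AB|²/4 = 234/4 = 58.5.
Centre = (3.5, 6.5).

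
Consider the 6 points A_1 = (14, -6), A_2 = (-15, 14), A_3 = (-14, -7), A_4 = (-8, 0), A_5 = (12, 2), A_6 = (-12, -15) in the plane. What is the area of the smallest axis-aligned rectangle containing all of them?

841

x ranges over [-15, 14], width 29.
y ranges over [-15, 14], height 29.
Area = 29 × 29 = 841.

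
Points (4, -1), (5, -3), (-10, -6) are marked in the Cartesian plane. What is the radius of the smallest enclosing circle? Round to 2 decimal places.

Call the three points A, B, C in the order given.
Side lengths²: AB² = 5, AC² = 221, BC² = 234.
Since BC² = 234 ≥ 221 + 5 = 226, the angle opposite BC is not acute, so the smallest enclosing circle has BC as diameter.
Centre = midpoint of BC = (-2.5, -4.5), r² = 234/4 = 58.5.
r = √(58.5) ≈ 7.65.

7.65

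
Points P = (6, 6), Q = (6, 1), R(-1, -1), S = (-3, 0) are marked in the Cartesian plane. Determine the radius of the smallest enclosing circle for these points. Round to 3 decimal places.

5.408

A smallest enclosing disk is always determined by at most three of the input points on its boundary.
The farthest pair is P–S with squared distance 117. The circle on this segment as diameter has centre (1.5, 3) and r² = 117/4 = 29.25.
Check Q: distance² to centre = 24.25 ≤ 29.25, so it lies inside.
All remaining points lie in this disk, and no smaller disk contains both endpoints, so this is the minimum enclosing circle.
r = √(29.25) ≈ 5.408.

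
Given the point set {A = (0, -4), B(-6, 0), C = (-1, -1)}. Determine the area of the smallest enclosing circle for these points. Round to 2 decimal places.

40.84

Side lengths²: AB² = 52, AC² = 10, BC² = 26.
Since AB² = 52 ≥ 26 + 10 = 36, the angle opposite AB is not acute, so the smallest enclosing circle has AB as diameter.
Centre = midpoint of AB = (-3, -2), r² = 52/4 = 13.
Area = π·r² = π·13 ≈ 40.84.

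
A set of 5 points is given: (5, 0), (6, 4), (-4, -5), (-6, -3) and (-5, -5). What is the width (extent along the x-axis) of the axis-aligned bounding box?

12

max x = 6, min x = -6, so width = 12.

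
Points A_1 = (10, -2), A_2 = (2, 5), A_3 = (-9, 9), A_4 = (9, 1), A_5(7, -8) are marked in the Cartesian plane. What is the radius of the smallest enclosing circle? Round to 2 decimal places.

11.67

A smallest enclosing disk is always determined by at most three of the input points on its boundary.
The farthest pair is A_3–A_5 with squared distance 545. The circle on this segment as diameter has centre (-1, 0.5) and r² = 545/4 = 136.25.
Check A_1: distance² to centre = 127.25 ≤ 136.25, so it lies inside.
All remaining points lie in this disk, and no smaller disk contains both endpoints, so this is the minimum enclosing circle.
r = √(136.25) ≈ 11.67.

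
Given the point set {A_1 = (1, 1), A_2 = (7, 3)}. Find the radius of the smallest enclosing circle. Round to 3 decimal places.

3.162

The smallest circle enclosing two points has them as diameter endpoints.
Centre = midpoint = (4, 2); r² = |A_1A_2|²/4 = 40/4 = 10.
r = √10 ≈ 3.162.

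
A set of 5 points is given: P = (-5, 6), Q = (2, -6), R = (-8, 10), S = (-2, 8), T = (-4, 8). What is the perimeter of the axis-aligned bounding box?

Width = max x − min x = 2 − (-8) = 10.
Height = max y − min y = 10 − (-6) = 16.
Perimeter = 2(10 + 16) = 52.

52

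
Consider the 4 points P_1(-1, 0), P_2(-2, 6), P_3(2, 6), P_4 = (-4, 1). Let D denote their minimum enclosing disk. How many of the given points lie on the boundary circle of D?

The farthest pair is P_3–P_4 with squared distance 61. The circle on this segment as diameter has centre (-1, 3.5) and r² = 61/4 = 15.25.
Check P_1: distance² to centre = 12.25 ≤ 15.25, so it lies inside.
All remaining points lie in this disk, and no smaller disk contains both endpoints, so this is the minimum enclosing circle.
The points at distance exactly r from the centre are P_3, P_4 — 2 points.

2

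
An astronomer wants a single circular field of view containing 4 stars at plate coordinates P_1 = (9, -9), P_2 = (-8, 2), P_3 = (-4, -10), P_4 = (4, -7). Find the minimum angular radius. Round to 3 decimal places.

10.124

The farthest pair is P_1–P_2 with squared distance 410. The circle on this segment as diameter has centre (0.5, -3.5) and r² = 410/4 = 102.5.
Check P_3: distance² to centre = 62.5 ≤ 102.5, so it lies inside.
All remaining points lie in this disk, and no smaller disk contains both endpoints, so this is the minimum enclosing circle.
r = √(102.5) ≈ 10.124.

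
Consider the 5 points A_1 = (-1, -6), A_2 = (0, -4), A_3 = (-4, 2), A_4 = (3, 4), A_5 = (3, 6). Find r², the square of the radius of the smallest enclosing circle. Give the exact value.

40

The farthest pair is A_1–A_5 with squared distance 160. The circle on this segment as diameter has centre (1, 0) and r² = 160/4 = 40.
Check A_2: distance² to centre = 17 ≤ 40, so it lies inside.
All remaining points lie in this disk, and no smaller disk contains both endpoints, so this is the minimum enclosing circle.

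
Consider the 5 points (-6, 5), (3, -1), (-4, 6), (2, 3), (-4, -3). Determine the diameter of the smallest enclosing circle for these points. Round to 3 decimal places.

10.823

The minimum enclosing circle of a finite set is fixed by two of the points (as a diameter) or three (as a circumcircle).
The minimum enclosing circle is determined by three boundary points: (-6, 5), (3, -1), (-4, -3).
Their circumcentre is (-1.6, 1.85) with r² = 29.2825.
The farthest remaining point (-4, 6) is at distance² 22.9825 ≤ 29.2825.
Diameter = 2r = 2√(29.2825) ≈ 10.823.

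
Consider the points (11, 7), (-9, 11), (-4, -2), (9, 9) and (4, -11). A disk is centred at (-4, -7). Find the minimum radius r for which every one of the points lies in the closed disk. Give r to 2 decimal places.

20.62

The required radius is the distance from (-4, -7) to the farthest point.
Squared distances: 421, 349, 25, 425, 80.
Maximum is 425, attained at (9, 9).
r = √425 ≈ 20.62.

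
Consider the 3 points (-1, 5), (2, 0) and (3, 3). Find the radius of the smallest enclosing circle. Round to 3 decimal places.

Call the three points A, B, C in the order given.
Side lengths²: AB² = 34, AC² = 20, BC² = 10.
Since AB² = 34 ≥ 20 + 10 = 30, the angle opposite AB is not acute, so the smallest enclosing circle has AB as diameter.
Centre = midpoint of AB = (0.5, 2.5), r² = 34/4 = 8.5.
r = √(8.5) ≈ 2.915.

2.915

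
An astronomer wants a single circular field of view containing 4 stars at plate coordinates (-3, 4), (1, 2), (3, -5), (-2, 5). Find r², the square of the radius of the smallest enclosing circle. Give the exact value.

31.25

The farthest pair is (3, -5)–(-2, 5) with squared distance 125. The circle on this segment as diameter has centre (0.5, 0) and r² = 125/4 = 31.25.
Check (-3, 4): distance² to centre = 28.25 ≤ 31.25, so it lies inside.
All remaining points lie in this disk, and no smaller disk contains both endpoints, so this is the minimum enclosing circle.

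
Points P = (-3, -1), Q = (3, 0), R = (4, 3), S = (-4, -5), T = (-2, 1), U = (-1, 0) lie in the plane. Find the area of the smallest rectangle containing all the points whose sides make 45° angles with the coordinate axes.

48

In coordinates u = x + y, v = x − y the rectangle is axis-aligned; the map (x,y)→(u,v) scales areas by 2.
u-values: -4, 3, 7, -9, -1, -1; range = 7 − (-9) = 16.
v-values: -2, 3, 1, 1, -3, -1; range = 3 − (-3) = 6.
Area = (16 × 6) / 2 = 48.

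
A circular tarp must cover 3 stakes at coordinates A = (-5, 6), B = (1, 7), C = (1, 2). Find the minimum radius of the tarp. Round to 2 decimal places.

Side lengths²: AB² = 37, AC² = 52, BC² = 25.
Since AC² = 52 < 37 + 25 = 62, the triangle is acute, so the smallest enclosing circle is the circumcircle.
Circumcentre = (-5/3, 4.5), r² = 481/36.
r = √(481/36) ≈ 3.66.

3.66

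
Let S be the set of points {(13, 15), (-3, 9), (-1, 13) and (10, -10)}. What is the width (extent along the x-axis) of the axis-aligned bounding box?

max x = 13, min x = -3, so width = 16.

16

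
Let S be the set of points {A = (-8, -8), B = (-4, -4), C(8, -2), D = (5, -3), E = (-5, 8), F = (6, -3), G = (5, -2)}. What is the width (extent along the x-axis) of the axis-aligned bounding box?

max x = 8, min x = -8, so width = 16.

16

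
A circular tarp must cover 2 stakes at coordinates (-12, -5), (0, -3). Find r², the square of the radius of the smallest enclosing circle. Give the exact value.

37

The smallest circle enclosing two points has them as diameter endpoints.
Centre = midpoint = (-6, -4); r² = |(-12, -5)−(0, -3)|²/4 = 148/4 = 37.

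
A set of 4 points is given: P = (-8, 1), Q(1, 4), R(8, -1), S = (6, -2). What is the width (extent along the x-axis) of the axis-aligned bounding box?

max x = 8, min x = -8, so width = 16.

16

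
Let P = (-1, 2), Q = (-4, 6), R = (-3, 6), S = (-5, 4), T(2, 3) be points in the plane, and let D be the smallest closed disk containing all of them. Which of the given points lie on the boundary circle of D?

Q, S, T

The farthest pair is S–T with squared distance 50. The circle on this segment as diameter has centre (-1.5, 3.5) and r² = 50/4 = 12.5.
Check P: distance² to centre = 2.5 ≤ 12.5, so it lies inside.
All remaining points lie in this disk, and no smaller disk contains both endpoints, so this is the minimum enclosing circle.
The points at distance exactly r from the centre are Q, S, T — 3 points.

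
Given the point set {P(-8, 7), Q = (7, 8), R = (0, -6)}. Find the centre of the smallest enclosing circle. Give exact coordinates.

Side lengths²: PQ² = 226, PR² = 233, QR² = 245.
Since QR² = 245 < 233 + 226 = 459, the triangle is acute, so the smallest enclosing circle is the circumcircle.
Circumcentre = (-11/58, 165/58), r² = 131645/1682.
Centre = (-11/58, 165/58).

(-11/58, 165/58)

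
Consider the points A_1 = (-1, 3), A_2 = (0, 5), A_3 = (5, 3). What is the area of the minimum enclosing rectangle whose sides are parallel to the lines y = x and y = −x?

21

In coordinates u = x + y, v = x − y the rectangle is axis-aligned; the map (x,y)→(u,v) scales areas by 2.
u-values: 2, 5, 8; range = 8 − 2 = 6.
v-values: -4, -5, 2; range = 2 − (-5) = 7.
Area = (6 × 7) / 2 = 21.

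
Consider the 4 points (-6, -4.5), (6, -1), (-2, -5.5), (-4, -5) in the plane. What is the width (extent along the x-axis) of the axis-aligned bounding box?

max x = 6, min x = -6, so width = 12.

12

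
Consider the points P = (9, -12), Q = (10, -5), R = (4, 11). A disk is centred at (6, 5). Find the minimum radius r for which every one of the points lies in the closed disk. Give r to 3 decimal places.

The required radius is the distance from (6, 5) to the farthest point.
Squared distances: 298, 116, 40.
Maximum is 298, attained at P.
r = √298 ≈ 17.263.

17.263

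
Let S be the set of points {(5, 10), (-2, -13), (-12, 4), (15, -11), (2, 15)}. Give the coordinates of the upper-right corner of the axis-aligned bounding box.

x-range [-12, 15], y-range [-13, 15].
The upper-right corner is (15, 15).

(15, 15)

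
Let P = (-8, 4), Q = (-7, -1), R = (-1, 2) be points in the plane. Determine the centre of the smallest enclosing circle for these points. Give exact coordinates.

Side lengths²: PQ² = 26, PR² = 53, QR² = 45.
Since PR² = 53 < 45 + 26 = 71, the triangle is acute, so the smallest enclosing circle is the circumcircle.
Circumcentre = (-105/22, 45/22), r² = 3445/242.
Centre = (-105/22, 45/22).

(-105/22, 45/22)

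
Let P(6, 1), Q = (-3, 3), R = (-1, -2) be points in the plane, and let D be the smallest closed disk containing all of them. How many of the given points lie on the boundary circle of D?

Side lengths²: PQ² = 85, PR² = 58, QR² = 29.
Since PQ² = 85 < 58 + 29 = 87, the triangle is acute, so the smallest enclosing circle is the circumcircle.
Circumcentre = (121/82, 155/82), r² = 71485/3362.
The points at distance exactly r from the centre are P, Q, R — 3 points.

3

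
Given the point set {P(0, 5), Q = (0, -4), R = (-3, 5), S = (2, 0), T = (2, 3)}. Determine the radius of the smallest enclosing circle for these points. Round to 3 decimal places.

A smallest enclosing disk is always determined by at most three of the input points on its boundary.
The farthest pair is Q–R with squared distance 90. The circle on this segment as diameter has centre (-1.5, 0.5) and r² = 90/4 = 22.5.
Check P: distance² to centre = 22.5 ≤ 22.5, so it lies inside.
All remaining points lie in this disk, and no smaller disk contains both endpoints, so this is the minimum enclosing circle.
r = √(22.5) ≈ 4.743.

4.743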